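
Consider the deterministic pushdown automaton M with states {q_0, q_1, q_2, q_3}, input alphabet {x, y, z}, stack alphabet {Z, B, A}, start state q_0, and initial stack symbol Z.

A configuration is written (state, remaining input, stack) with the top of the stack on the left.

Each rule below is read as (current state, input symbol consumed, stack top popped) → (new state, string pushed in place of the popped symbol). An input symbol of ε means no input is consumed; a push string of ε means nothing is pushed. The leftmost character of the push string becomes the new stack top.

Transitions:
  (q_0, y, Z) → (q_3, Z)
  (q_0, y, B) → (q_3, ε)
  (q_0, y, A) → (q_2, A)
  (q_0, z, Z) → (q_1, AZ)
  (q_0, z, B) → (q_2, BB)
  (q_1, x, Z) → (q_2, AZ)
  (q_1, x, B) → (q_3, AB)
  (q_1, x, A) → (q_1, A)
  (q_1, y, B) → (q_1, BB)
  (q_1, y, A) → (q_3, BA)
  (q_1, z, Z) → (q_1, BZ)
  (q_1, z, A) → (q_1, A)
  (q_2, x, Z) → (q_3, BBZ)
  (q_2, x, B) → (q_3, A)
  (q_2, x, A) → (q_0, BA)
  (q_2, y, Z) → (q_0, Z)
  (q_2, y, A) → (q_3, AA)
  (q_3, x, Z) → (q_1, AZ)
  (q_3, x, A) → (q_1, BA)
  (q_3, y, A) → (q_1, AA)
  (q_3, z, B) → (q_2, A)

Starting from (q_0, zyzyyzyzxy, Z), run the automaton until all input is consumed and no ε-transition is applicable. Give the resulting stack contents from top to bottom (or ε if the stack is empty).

(q_0, zyzyyzyzxy, Z)
  read z, top Z: go to q_1, push AZ → (q_1, yzyyzyzxy, AZ)
  read y, top A: go to q_3, push BA → (q_3, zyyzyzxy, BAZ)
  read z, top B: go to q_2, push A → (q_2, yyzyzxy, AAZ)
  read y, top A: go to q_3, push AA → (q_3, yzyzxy, AAAZ)
  read y, top A: go to q_1, push AA → (q_1, zyzxy, AAAAZ)
  read z, top A: go to q_1, push A → (q_1, yzxy, AAAAZ)
  read y, top A: go to q_3, push BA → (q_3, zxy, BAAAAZ)
  read z, top B: go to q_2, push A → (q_2, xy, AAAAAZ)
  read x, top A: go to q_0, push BA → (q_0, y, BAAAAAZ)
  read y, top B: go to q_3, push ε → (q_3, ε, AAAAAZ)
All input consumed in state q_3 with stack AAAAAZ.

AAAAAZ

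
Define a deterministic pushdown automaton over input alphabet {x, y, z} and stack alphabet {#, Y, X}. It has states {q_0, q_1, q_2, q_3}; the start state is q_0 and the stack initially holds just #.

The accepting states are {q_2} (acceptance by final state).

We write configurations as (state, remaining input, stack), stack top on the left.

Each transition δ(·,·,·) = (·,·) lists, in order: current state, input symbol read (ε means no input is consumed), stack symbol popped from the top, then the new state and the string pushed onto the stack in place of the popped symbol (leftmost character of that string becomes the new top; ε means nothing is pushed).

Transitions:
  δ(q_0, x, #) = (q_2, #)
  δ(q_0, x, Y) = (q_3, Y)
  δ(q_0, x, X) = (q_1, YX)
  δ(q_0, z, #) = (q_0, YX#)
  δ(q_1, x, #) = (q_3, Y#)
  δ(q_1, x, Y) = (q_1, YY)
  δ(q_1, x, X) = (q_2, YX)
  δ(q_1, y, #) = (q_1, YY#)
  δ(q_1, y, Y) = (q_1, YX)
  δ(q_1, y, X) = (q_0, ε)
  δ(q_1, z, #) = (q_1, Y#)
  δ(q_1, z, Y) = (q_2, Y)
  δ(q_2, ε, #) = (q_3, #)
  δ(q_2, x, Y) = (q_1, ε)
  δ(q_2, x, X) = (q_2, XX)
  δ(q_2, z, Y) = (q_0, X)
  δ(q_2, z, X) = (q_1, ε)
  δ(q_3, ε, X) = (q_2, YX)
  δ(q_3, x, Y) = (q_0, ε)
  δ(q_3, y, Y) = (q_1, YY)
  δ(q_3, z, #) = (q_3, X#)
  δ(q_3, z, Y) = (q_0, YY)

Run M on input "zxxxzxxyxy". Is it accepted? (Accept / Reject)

(q_0, zxxxzxxyxy, #)
  read z, top #: go to q_0, push YX# → (q_0, xxxzxxyxy, YX#)
  read x, top Y: go to q_3, push Y → (q_3, xxzxxyxy, YX#)
  read x, top Y: go to q_0, push ε → (q_0, xzxxyxy, X#)
  read x, top X: go to q_1, push YX → (q_1, zxxyxy, YX#)
  read z, top Y: go to q_2, push Y → (q_2, xxyxy, YX#)
  read x, top Y: go to q_1, push ε → (q_1, xyxy, X#)
  read x, top X: go to q_2, push YX → (q_2, yxy, YX#)
No transition applies at (q_2, yxy, YX#); input not fully consumed.

Reject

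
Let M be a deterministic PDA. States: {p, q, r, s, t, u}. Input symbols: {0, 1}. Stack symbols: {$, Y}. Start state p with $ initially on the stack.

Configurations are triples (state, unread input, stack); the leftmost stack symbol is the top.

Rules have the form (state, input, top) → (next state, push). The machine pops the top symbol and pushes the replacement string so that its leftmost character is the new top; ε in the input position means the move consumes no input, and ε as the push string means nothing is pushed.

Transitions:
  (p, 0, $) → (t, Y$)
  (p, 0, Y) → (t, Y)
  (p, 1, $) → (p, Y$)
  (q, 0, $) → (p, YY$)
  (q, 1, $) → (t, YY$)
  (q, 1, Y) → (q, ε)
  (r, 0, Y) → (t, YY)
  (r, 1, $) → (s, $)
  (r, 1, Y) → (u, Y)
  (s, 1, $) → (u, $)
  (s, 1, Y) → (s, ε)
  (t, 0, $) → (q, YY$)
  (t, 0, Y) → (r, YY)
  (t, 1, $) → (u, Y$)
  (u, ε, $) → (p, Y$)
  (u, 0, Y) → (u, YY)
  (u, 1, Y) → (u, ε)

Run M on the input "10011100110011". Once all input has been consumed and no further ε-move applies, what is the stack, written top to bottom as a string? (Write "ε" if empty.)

Y$

(p, 10011100110011, $)
  read 1, top $: go to p, push Y$ → (p, 0011100110011, Y$)
  read 0, top Y: go to t, push Y → (t, 011100110011, Y$)
  read 0, top Y: go to r, push YY → (r, 11100110011, YY$)
  read 1, top Y: go to u, push Y → (u, 1100110011, YY$)
  read 1, top Y: go to u, push ε → (u, 100110011, Y$)
  read 1, top Y: go to u, push ε → (u, 00110011, $)
  ε-move, top $: go to p, push Y$ → (p, 00110011, Y$)
  read 0, top Y: go to t, push Y → (t, 0110011, Y$)
  read 0, top Y: go to r, push YY → (r, 110011, YY$)
  read 1, top Y: go to u, push Y → (u, 10011, YY$)
  read 1, top Y: go to u, push ε → (u, 0011, Y$)
  read 0, top Y: go to u, push YY → (u, 011, YY$)
  read 0, top Y: go to u, push YY → (u, 11, YYY$)
  read 1, top Y: go to u, push ε → (u, 1, YY$)
  read 1, top Y: go to u, push ε → (u, ε, Y$)
All input consumed in state u with stack Y$.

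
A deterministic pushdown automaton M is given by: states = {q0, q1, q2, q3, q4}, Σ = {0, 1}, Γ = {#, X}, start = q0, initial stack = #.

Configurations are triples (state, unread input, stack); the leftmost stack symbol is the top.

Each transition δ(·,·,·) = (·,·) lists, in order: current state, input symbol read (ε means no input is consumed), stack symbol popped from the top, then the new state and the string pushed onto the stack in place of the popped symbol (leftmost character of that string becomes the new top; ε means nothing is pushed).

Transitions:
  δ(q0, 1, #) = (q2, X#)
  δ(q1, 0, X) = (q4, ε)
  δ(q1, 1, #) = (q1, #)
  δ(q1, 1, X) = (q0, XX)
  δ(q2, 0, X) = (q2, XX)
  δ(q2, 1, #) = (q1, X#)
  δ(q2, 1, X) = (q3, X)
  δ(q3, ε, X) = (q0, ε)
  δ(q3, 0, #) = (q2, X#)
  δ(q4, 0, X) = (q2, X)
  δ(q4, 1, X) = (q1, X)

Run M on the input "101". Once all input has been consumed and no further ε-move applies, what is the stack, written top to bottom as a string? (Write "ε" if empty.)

X#

(q0, 101, #) ⊢ (q2, 01, X#) ⊢ (q2, 1, XX#) ⊢ (q3, ε, XX#) ⊢ (q0, ε, X#)
All input consumed in state q0 with stack X#.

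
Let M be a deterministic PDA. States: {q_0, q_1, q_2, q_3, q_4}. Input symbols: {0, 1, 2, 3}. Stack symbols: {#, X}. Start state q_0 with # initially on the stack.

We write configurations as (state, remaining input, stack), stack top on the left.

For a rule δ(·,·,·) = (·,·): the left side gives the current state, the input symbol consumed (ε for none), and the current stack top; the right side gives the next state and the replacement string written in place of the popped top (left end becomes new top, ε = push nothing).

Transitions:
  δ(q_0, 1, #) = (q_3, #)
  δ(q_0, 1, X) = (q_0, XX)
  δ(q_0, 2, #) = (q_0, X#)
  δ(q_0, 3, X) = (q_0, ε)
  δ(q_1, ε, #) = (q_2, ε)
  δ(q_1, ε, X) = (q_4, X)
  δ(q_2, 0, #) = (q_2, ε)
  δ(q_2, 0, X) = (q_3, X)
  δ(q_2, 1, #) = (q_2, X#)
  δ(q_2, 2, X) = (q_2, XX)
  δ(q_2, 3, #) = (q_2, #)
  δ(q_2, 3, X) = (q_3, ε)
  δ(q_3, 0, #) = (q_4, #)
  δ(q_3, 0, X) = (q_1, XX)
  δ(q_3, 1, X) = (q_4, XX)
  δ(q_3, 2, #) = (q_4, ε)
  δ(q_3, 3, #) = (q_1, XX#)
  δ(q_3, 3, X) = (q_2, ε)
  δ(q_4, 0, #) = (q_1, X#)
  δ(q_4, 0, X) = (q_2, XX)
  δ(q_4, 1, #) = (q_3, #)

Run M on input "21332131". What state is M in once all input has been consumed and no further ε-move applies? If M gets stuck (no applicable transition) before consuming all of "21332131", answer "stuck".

q_0

(q_0, 21332131, #)
  read 2, top #: go to q_0, push X# → (q_0, 1332131, X#)
  read 1, top X: go to q_0, push XX → (q_0, 332131, XX#)
  read 3, top X: go to q_0, push ε → (q_0, 32131, X#)
  read 3, top X: go to q_0, push ε → (q_0, 2131, #)
  read 2, top #: go to q_0, push X# → (q_0, 131, X#)
  read 1, top X: go to q_0, push XX → (q_0, 31, XX#)
  read 3, top X: go to q_0, push ε → (q_0, 1, X#)
  read 1, top X: go to q_0, push XX → (q_0, ε, XX#)
All input consumed; M is in state q_0.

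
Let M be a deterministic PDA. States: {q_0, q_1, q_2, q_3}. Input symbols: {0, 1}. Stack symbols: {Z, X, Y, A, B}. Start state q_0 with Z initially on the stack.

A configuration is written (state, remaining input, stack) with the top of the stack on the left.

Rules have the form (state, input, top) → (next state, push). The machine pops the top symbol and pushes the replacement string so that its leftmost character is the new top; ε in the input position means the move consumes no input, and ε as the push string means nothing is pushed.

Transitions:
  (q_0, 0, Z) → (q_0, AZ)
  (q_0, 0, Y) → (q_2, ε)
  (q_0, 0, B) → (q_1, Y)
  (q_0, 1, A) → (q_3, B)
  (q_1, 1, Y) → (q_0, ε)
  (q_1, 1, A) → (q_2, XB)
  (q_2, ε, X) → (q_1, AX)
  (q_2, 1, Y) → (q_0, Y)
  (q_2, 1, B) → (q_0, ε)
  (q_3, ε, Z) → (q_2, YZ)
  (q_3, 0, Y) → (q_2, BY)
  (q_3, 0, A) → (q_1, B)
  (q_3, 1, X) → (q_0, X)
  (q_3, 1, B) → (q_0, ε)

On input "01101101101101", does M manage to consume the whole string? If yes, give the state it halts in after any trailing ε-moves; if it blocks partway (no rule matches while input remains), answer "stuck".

q_3

(q_0, 01101101101101, Z)
  read 0, top Z: go to q_0, push AZ → (q_0, 1101101101101, AZ)
  read 1, top A: go to q_3, push B → (q_3, 101101101101, BZ)
  read 1, top B: go to q_0, push ε → (q_0, 01101101101, Z)
  read 0, top Z: go to q_0, push AZ → (q_0, 1101101101, AZ)
  read 1, top A: go to q_3, push B → (q_3, 101101101, BZ)
  read 1, top B: go to q_0, push ε → (q_0, 01101101, Z)
  read 0, top Z: go to q_0, push AZ → (q_0, 1101101, AZ)
  read 1, top A: go to q_3, push B → (q_3, 101101, BZ)
  read 1, top B: go to q_0, push ε → (q_0, 01101, Z)
  read 0, top Z: go to q_0, push AZ → (q_0, 1101, AZ)
  read 1, top A: go to q_3, push B → (q_3, 101, BZ)
  read 1, top B: go to q_0, push ε → (q_0, 01, Z)
  read 0, top Z: go to q_0, push AZ → (q_0, 1, AZ)
  read 1, top A: go to q_3, push B → (q_3, ε, BZ)
All input consumed; M is in state q_3.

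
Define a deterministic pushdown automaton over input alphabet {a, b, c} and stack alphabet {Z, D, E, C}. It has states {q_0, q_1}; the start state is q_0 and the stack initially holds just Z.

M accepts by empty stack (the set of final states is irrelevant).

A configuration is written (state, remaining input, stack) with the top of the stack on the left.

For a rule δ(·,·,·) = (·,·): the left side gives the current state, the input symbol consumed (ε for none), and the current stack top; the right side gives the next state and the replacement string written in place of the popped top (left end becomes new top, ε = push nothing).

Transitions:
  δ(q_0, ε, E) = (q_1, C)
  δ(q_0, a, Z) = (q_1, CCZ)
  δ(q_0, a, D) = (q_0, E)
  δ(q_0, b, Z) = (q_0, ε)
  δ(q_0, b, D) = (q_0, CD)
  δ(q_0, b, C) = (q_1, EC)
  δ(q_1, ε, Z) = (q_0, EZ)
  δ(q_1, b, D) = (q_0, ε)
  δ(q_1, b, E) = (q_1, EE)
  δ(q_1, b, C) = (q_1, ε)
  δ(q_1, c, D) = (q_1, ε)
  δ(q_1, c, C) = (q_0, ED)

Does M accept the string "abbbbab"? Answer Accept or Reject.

(q_0, abbbbab, Z)
  read a, top Z: go to q_1, push CCZ → (q_1, bbbbab, CCZ)
  read b, top C: go to q_1, push ε → (q_1, bbbab, CZ)
  read b, top C: go to q_1, push ε → (q_1, bbab, Z)
  ε-move, top Z: go to q_0, push EZ → (q_0, bbab, EZ)
  ε-move, top E: go to q_1, push C → (q_1, bbab, CZ)
  read b, top C: go to q_1, push ε → (q_1, bab, Z)
  ε-move, top Z: go to q_0, push EZ → (q_0, bab, EZ)
  ε-move, top E: go to q_1, push C → (q_1, bab, CZ)
  read b, top C: go to q_1, push ε → (q_1, ab, Z)
  ε-move, top Z: go to q_0, push EZ → (q_0, ab, EZ)
  ε-move, top E: go to q_1, push C → (q_1, ab, CZ)
No transition applies at (q_1, ab, CZ); input not fully consumed.

Reject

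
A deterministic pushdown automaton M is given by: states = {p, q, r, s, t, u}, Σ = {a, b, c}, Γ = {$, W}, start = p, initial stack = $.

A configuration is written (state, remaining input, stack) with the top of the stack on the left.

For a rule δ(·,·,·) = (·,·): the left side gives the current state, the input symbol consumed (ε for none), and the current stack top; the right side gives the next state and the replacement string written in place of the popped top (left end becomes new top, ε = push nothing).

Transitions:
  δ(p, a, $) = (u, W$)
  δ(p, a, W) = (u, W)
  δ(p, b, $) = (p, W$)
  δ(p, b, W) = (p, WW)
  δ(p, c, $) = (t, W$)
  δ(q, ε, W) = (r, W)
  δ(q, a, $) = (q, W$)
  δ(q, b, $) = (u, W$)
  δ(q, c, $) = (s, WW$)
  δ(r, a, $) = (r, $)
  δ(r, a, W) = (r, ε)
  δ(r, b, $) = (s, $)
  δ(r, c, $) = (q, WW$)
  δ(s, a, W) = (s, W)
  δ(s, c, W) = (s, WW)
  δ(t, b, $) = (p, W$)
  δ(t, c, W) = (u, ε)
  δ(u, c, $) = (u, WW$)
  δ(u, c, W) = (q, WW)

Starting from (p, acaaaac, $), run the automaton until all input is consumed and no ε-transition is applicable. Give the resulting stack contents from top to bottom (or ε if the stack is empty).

WW$

(p, acaaaac, $) ⊢ (u, caaaac, W$) ⊢ (q, aaaac, WW$) ⊢ (r, aaaac, WW$) ⊢ (r, aaac, W$) ⊢ (r, aac, $) ⊢ (r, ac, $) ⊢ (r, c, $) ⊢ (q, ε, WW$) ⊢ (r, ε, WW$)
All input consumed in state r with stack WW$.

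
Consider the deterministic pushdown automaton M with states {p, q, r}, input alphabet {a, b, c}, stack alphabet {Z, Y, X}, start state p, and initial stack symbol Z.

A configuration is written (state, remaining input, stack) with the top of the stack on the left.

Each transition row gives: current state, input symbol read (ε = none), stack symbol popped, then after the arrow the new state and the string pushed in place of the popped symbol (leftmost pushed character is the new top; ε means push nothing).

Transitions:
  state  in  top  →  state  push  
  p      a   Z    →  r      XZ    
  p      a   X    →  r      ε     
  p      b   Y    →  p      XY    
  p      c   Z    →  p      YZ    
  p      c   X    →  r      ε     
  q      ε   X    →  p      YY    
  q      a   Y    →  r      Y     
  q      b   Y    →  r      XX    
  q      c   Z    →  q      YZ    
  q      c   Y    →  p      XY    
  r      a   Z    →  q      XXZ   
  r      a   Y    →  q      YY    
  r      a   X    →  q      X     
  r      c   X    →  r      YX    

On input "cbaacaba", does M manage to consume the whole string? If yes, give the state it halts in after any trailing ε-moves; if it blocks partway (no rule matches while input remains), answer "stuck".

stuck

(p, cbaacaba, Z)
  read c, top Z: go to p, push YZ → (p, baacaba, YZ)
  read b, top Y: go to p, push XY → (p, aacaba, XYZ)
  read a, top X: go to r, push ε → (r, acaba, YZ)
  read a, top Y: go to q, push YY → (q, caba, YYZ)
  read c, top Y: go to p, push XY → (p, aba, XYYZ)
  read a, top X: go to r, push ε → (r, ba, YYZ)
No transition for (r, b, top Y); M blocks with input ba remaining.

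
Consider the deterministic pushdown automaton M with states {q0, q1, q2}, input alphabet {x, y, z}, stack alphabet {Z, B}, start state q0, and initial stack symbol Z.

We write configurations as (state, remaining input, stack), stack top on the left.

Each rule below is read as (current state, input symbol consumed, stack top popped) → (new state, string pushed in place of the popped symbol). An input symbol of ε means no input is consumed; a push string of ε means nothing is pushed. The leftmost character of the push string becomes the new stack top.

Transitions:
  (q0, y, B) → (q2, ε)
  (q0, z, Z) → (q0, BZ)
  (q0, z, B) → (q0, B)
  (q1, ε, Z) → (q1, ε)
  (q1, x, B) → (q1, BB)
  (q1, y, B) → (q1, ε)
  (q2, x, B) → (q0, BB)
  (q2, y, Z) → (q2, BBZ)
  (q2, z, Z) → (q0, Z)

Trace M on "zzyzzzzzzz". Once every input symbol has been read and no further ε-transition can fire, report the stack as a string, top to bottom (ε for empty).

(q0, zzyzzzzzzz, Z)
  read z, top Z: go to q0, push BZ → (q0, zyzzzzzzz, BZ)
  read z, top B: go to q0, push B → (q0, yzzzzzzz, BZ)
  read y, top B: go to q2, push ε → (q2, zzzzzzz, Z)
  read z, top Z: go to q0, push Z → (q0, zzzzzz, Z)
  read z, top Z: go to q0, push BZ → (q0, zzzzz, BZ)
  read z, top B: go to q0, push B → (q0, zzzz, BZ)
  read z, top B: go to q0, push B → (q0, zzz, BZ)
  read z, top B: go to q0, push B → (q0, zz, BZ)
  read z, top B: go to q0, push B → (q0, z, BZ)
  read z, top B: go to q0, push B → (q0, ε, BZ)
All input consumed in state q0 with stack BZ.

BZ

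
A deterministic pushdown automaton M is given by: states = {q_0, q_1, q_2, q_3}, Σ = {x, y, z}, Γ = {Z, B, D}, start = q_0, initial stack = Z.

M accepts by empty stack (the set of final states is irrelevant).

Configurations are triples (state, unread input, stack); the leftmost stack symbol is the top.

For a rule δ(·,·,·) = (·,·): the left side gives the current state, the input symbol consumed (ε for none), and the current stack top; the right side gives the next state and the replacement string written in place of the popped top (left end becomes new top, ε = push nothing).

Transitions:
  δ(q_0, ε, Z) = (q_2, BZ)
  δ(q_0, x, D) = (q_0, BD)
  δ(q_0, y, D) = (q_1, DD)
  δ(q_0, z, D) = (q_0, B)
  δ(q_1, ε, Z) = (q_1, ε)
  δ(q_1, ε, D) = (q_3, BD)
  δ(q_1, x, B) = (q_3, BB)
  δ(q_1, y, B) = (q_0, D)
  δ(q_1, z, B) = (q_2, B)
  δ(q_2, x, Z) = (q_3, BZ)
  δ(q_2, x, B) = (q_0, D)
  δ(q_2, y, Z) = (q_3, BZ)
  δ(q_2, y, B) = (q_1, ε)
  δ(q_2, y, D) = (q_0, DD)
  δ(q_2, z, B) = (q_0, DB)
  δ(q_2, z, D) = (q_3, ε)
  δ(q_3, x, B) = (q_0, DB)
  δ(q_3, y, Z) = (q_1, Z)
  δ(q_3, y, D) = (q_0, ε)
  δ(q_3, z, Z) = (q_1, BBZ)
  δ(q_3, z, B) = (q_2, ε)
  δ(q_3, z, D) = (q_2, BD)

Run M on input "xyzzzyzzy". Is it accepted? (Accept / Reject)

(q_0, xyzzzyzzy, Z) ⊢ (q_2, xyzzzyzzy, BZ) ⊢ (q_0, yzzzyzzy, DZ) ⊢ (q_1, zzzyzzy, DDZ) ⊢ (q_3, zzzyzzy, BDDZ) ⊢ (q_2, zzyzzy, DDZ) ⊢ (q_3, zyzzy, DZ) ⊢ (q_2, yzzy, BDZ) ⊢ (q_1, zzy, DZ) ⊢ (q_3, zzy, BDZ) ⊢ (q_2, zy, DZ) ⊢ (q_3, y, Z) ⊢ (q_1, ε, Z) ⊢ (q_1, ε, ε)
All input consumed and the stack is empty.

Accept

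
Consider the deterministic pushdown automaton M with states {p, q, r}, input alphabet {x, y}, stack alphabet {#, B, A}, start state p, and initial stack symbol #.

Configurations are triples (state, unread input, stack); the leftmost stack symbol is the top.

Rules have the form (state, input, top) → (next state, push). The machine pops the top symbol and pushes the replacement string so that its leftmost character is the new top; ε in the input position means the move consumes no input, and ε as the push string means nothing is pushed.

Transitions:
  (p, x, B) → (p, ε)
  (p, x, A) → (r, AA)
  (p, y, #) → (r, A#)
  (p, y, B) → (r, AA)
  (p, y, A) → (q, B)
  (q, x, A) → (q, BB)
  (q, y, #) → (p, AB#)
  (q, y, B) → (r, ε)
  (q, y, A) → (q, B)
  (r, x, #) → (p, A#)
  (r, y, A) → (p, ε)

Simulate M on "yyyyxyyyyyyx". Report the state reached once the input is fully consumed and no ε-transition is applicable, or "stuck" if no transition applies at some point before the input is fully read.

(p, yyyyxyyyyyyx, #)
  read y, top #: go to r, push A# → (r, yyyxyyyyyyx, A#)
  read y, top A: go to p, push ε → (p, yyxyyyyyyx, #)
  read y, top #: go to r, push A# → (r, yxyyyyyyx, A#)
  read y, top A: go to p, push ε → (p, xyyyyyyx, #)
No transition for (p, x, top #); M blocks with input xyyyyyyx remaining.

stuck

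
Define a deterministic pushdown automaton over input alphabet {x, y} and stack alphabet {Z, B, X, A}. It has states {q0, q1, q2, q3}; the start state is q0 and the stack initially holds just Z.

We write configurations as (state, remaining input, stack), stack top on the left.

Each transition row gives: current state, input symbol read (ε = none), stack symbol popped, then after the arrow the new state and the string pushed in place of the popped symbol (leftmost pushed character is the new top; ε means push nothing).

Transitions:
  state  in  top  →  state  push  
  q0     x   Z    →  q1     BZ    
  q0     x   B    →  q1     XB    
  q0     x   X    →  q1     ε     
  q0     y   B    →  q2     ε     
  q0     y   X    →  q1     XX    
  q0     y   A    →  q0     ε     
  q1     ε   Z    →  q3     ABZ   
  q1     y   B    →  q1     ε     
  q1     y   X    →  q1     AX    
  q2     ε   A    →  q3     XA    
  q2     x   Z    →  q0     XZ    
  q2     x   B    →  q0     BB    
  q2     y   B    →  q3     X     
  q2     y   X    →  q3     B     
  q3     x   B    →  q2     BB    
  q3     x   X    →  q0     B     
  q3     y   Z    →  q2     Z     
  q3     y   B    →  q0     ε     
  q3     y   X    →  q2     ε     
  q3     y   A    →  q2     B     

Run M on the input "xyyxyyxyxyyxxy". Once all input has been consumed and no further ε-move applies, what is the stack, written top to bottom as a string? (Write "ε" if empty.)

(q0, xyyxyyxyxyyxxy, Z)
  read x, top Z: go to q1, push BZ → (q1, yyxyyxyxyyxxy, BZ)
  read y, top B: go to q1, push ε → (q1, yxyyxyxyyxxy, Z)
  ε-move, top Z: go to q3, push ABZ → (q3, yxyyxyxyyxxy, ABZ)
  read y, top A: go to q2, push B → (q2, xyyxyxyyxxy, BBZ)
  read x, top B: go to q0, push BB → (q0, yyxyxyyxxy, BBBZ)
  read y, top B: go to q2, push ε → (q2, yxyxyyxxy, BBZ)
  read y, top B: go to q3, push X → (q3, xyxyyxxy, XBZ)
  read x, top X: go to q0, push B → (q0, yxyyxxy, BBZ)
  read y, top B: go to q2, push ε → (q2, xyyxxy, BZ)
  read x, top B: go to q0, push BB → (q0, yyxxy, BBZ)
  read y, top B: go to q2, push ε → (q2, yxxy, BZ)
  read y, top B: go to q3, push X → (q3, xxy, XZ)
  read x, top X: go to q0, push B → (q0, xy, BZ)
  read x, top B: go to q1, push XB → (q1, y, XBZ)
  read y, top X: go to q1, push AX → (q1, ε, AXBZ)
All input consumed in state q1 with stack AXBZ.

AXBZ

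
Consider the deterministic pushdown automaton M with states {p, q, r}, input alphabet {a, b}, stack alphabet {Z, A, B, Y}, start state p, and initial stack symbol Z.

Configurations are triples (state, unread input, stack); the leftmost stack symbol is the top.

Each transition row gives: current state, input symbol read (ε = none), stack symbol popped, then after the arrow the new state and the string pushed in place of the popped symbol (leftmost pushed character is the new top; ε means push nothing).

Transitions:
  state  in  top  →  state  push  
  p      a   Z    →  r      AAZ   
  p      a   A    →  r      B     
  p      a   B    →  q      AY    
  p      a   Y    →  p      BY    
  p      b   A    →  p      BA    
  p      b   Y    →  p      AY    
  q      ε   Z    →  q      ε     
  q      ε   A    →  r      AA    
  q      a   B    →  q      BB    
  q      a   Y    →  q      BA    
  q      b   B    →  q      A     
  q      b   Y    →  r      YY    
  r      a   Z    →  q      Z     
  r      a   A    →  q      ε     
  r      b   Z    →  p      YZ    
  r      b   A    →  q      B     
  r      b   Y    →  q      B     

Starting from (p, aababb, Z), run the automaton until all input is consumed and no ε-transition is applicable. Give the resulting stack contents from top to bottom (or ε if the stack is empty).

(p, aababb, Z)
  read a, top Z: go to r, push AAZ → (r, ababb, AAZ)
  read a, top A: go to q, push ε → (q, babb, AZ)
  ε-move, top A: go to r, push AA → (r, babb, AAZ)
  read b, top A: go to q, push B → (q, abb, BAZ)
  read a, top B: go to q, push BB → (q, bb, BBAZ)
  read b, top B: go to q, push A → (q, b, ABAZ)
  ε-move, top A: go to r, push AA → (r, b, AABAZ)
  read b, top A: go to q, push B → (q, ε, BABAZ)
All input consumed in state q with stack BABAZ.

BABAZ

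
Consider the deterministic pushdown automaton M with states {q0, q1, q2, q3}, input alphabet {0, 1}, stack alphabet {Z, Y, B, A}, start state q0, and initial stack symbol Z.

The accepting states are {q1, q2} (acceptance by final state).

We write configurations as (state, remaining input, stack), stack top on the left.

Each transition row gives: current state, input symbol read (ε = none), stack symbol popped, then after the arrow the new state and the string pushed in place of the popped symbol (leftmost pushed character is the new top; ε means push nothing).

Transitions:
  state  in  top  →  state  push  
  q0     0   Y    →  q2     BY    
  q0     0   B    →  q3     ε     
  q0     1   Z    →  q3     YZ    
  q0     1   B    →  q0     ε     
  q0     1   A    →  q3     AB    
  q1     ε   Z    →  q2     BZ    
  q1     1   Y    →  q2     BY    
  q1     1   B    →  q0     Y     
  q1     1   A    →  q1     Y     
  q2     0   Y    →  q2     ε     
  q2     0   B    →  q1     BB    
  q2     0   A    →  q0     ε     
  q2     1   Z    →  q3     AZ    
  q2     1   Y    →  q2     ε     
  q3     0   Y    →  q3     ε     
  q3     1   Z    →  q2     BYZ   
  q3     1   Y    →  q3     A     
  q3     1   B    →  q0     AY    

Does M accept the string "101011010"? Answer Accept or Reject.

Reject

(q0, 101011010, Z) ⊢ (q3, 01011010, YZ) ⊢ (q3, 1011010, Z) ⊢ (q2, 011010, BYZ) ⊢ (q1, 11010, BBYZ) ⊢ (q0, 1010, YBYZ)
No transition applies at (q0, 1010, YBYZ); input not fully consumed.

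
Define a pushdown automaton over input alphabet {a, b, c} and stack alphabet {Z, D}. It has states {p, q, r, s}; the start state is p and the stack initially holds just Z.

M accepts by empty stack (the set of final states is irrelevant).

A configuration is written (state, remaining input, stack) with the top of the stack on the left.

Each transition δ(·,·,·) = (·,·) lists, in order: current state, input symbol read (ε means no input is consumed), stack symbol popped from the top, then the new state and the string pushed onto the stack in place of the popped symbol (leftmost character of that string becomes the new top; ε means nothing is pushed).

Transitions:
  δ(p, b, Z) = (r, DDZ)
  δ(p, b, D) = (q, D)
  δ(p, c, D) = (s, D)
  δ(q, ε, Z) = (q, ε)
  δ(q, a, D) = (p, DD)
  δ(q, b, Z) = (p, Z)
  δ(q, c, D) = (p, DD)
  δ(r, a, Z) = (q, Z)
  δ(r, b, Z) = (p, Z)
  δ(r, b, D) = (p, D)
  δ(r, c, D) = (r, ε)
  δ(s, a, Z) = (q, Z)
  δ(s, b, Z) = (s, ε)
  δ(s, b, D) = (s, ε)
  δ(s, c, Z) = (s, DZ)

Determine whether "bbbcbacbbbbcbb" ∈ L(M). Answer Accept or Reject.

One accepting computation: (p, bbbcbacbbbbcbb, Z) ⊢ (r, bbcbacbbbbcbb, DDZ) ⊢ (p, bcbacbbbbcbb, DDZ) ⊢ (q, cbacbbbbcbb, DDZ) ⊢ (p, bacbbbbcbb, DDDZ) ⊢ (q, acbbbbcbb, DDDZ) ⊢ (p, cbbbbcbb, DDDDZ) ⊢ (s, bbbbcbb, DDDDZ) ⊢ (s, bbbcbb, DDDZ) ⊢ (s, bbcbb, DDZ) ⊢ (s, bcbb, DZ) ⊢ (s, cbb, Z) ⊢ (s, bb, DZ) ⊢ (s, b, Z) ⊢ (s, ε, ε)
All input consumed and the stack is empty.

Accept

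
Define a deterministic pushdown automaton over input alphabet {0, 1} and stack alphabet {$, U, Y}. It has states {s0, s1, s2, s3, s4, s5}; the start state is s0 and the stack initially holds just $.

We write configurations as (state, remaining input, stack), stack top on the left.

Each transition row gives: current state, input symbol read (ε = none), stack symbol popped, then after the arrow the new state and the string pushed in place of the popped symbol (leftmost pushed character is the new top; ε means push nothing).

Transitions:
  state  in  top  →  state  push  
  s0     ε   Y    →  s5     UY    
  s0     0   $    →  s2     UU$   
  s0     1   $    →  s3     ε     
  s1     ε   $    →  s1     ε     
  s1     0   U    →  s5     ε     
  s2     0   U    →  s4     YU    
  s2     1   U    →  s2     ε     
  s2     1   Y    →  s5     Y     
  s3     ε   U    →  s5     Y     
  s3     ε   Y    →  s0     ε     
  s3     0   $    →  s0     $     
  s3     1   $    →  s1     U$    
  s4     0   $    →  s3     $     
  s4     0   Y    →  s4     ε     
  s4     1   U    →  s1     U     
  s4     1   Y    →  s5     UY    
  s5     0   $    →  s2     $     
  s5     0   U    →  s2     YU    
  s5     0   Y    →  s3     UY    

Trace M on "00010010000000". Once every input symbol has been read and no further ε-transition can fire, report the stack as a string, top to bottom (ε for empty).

YYYYYYYYU$

(s0, 00010010000000, $)
  read 0, top $: go to s2, push UU$ → (s2, 0010010000000, UU$)
  read 0, top U: go to s4, push YU → (s4, 010010000000, YUU$)
  read 0, top Y: go to s4, push ε → (s4, 10010000000, UU$)
  read 1, top U: go to s1, push U → (s1, 0010000000, UU$)
  read 0, top U: go to s5, push ε → (s5, 010000000, U$)
  read 0, top U: go to s2, push YU → (s2, 10000000, YU$)
  read 1, top Y: go to s5, push Y → (s5, 0000000, YU$)
  read 0, top Y: go to s3, push UY → (s3, 000000, UYU$)
  ε-move, top U: go to s5, push Y → (s5, 000000, YYU$)
  read 0, top Y: go to s3, push UY → (s3, 00000, UYYU$)
  ε-move, top U: go to s5, push Y → (s5, 00000, YYYU$)
  read 0, top Y: go to s3, push UY → (s3, 0000, UYYYU$)
  ε-move, top U: go to s5, push Y → (s5, 0000, YYYYU$)
  read 0, top Y: go to s3, push UY → (s3, 000, UYYYYU$)
  ε-move, top U: go to s5, push Y → (s5, 000, YYYYYU$)
  read 0, top Y: go to s3, push UY → (s3, 00, UYYYYYU$)
  ε-move, top U: go to s5, push Y → (s5, 00, YYYYYYU$)
  read 0, top Y: go to s3, push UY → (s3, 0, UYYYYYYU$)
  ε-move, top U: go to s5, push Y → (s5, 0, YYYYYYYU$)
  read 0, top Y: go to s3, push UY → (s3, ε, UYYYYYYYU$)
  ε-move, top U: go to s5, push Y → (s5, ε, YYYYYYYYU$)
All input consumed in state s5 with stack YYYYYYYYU$.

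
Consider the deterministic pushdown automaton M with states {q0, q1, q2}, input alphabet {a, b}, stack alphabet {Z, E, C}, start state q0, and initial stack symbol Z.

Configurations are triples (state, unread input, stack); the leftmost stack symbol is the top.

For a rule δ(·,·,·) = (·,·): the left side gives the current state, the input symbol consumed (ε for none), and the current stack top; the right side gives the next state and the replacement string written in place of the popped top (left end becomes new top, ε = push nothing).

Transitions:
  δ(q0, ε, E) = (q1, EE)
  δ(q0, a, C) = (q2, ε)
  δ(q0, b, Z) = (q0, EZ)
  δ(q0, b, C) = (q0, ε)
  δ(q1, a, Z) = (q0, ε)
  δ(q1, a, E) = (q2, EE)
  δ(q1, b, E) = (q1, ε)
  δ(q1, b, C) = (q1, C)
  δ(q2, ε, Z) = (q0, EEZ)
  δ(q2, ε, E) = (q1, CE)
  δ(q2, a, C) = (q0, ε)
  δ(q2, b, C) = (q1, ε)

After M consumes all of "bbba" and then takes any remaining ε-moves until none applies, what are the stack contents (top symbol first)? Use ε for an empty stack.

(q0, bbba, Z)
  read b, top Z: go to q0, push EZ → (q0, bba, EZ)
  ε-move, top E: go to q1, push EE → (q1, bba, EEZ)
  read b, top E: go to q1, push ε → (q1, ba, EZ)
  read b, top E: go to q1, push ε → (q1, a, Z)
  read a, top Z: go to q0, push ε → (q0, ε, ε)
All input consumed in state q0 with stack ε.

ε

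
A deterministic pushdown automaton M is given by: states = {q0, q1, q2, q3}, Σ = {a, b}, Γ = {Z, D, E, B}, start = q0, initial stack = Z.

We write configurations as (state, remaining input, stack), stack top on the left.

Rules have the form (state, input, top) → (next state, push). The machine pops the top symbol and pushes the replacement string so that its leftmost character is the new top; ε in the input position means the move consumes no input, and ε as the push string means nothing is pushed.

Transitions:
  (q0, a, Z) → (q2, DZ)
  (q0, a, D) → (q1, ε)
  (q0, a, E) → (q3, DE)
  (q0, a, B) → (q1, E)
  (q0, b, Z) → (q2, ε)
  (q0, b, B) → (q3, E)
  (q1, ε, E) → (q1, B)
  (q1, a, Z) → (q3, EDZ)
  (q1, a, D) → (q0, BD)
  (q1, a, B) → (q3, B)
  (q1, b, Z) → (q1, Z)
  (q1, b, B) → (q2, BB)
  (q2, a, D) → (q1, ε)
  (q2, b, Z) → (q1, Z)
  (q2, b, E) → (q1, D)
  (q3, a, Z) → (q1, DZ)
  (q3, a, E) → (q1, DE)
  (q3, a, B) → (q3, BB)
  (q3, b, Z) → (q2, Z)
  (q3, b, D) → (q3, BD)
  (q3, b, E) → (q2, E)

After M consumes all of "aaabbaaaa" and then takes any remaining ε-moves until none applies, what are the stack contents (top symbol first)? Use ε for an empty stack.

(q0, aaabbaaaa, Z)
  read a, top Z: go to q2, push DZ → (q2, aabbaaaa, DZ)
  read a, top D: go to q1, push ε → (q1, abbaaaa, Z)
  read a, top Z: go to q3, push EDZ → (q3, bbaaaa, EDZ)
  read b, top E: go to q2, push E → (q2, baaaa, EDZ)
  read b, top E: go to q1, push D → (q1, aaaa, DDZ)
  read a, top D: go to q0, push BD → (q0, aaa, BDDZ)
  read a, top B: go to q1, push E → (q1, aa, EDDZ)
  ε-move, top E: go to q1, push B → (q1, aa, BDDZ)
  read a, top B: go to q3, push B → (q3, a, BDDZ)
  read a, top B: go to q3, push BB → (q3, ε, BBDDZ)
All input consumed in state q3 with stack BBDDZ.

BBDDZ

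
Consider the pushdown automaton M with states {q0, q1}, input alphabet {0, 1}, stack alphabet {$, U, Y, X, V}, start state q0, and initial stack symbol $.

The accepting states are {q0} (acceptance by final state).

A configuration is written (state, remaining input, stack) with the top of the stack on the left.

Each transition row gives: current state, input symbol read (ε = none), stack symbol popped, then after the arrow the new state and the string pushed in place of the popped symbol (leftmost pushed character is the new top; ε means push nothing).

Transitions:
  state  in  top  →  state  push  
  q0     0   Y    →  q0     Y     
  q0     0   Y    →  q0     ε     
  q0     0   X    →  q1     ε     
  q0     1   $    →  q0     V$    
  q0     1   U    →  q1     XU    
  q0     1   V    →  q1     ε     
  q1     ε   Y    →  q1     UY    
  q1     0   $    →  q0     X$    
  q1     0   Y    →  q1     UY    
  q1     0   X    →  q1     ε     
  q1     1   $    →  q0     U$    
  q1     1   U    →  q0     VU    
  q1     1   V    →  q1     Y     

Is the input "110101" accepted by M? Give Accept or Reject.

No computation consumes all input and reaches a final state.

Reject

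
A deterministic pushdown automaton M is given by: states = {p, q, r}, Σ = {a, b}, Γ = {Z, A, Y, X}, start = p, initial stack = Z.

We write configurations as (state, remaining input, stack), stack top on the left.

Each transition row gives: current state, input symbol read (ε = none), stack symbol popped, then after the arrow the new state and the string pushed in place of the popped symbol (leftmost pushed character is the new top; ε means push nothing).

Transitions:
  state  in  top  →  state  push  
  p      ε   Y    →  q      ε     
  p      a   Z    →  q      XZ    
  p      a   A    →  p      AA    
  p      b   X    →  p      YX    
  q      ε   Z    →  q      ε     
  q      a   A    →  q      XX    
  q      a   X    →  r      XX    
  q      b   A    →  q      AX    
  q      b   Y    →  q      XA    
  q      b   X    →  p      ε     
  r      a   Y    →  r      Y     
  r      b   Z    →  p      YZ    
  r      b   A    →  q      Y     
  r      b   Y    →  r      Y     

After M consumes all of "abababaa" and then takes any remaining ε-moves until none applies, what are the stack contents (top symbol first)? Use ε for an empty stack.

(p, abababaa, Z)
  read a, top Z: go to q, push XZ → (q, bababaa, XZ)
  read b, top X: go to p, push ε → (p, ababaa, Z)
  read a, top Z: go to q, push XZ → (q, babaa, XZ)
  read b, top X: go to p, push ε → (p, abaa, Z)
  read a, top Z: go to q, push XZ → (q, baa, XZ)
  read b, top X: go to p, push ε → (p, aa, Z)
  read a, top Z: go to q, push XZ → (q, a, XZ)
  read a, top X: go to r, push XX → (r, ε, XXZ)
All input consumed in state r with stack XXZ.

XXZ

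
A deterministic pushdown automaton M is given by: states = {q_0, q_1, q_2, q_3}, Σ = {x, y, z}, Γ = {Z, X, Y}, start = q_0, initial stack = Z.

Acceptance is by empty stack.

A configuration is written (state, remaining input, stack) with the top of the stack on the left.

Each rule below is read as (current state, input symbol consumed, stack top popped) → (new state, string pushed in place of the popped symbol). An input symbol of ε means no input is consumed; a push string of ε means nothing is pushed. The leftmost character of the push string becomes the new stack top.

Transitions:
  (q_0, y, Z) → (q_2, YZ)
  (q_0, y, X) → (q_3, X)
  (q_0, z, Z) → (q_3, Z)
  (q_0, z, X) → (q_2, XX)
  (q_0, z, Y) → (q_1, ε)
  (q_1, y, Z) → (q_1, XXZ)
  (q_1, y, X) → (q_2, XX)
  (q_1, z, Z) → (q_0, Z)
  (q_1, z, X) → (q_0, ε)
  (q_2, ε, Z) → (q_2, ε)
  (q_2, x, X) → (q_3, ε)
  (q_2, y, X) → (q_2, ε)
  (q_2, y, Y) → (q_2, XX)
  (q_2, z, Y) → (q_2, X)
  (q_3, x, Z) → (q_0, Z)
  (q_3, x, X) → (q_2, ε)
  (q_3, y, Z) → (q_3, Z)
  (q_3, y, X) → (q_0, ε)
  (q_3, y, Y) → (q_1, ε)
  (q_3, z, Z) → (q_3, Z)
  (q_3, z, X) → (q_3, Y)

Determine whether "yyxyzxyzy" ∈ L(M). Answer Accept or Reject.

Accept

(q_0, yyxyzxyzy, Z) ⊢ (q_2, yxyzxyzy, YZ) ⊢ (q_2, xyzxyzy, XXZ) ⊢ (q_3, yzxyzy, XZ) ⊢ (q_0, zxyzy, Z) ⊢ (q_3, xyzy, Z) ⊢ (q_0, yzy, Z) ⊢ (q_2, zy, YZ) ⊢ (q_2, y, XZ) ⊢ (q_2, ε, Z) ⊢ (q_2, ε, ε)
All input consumed and the stack is empty.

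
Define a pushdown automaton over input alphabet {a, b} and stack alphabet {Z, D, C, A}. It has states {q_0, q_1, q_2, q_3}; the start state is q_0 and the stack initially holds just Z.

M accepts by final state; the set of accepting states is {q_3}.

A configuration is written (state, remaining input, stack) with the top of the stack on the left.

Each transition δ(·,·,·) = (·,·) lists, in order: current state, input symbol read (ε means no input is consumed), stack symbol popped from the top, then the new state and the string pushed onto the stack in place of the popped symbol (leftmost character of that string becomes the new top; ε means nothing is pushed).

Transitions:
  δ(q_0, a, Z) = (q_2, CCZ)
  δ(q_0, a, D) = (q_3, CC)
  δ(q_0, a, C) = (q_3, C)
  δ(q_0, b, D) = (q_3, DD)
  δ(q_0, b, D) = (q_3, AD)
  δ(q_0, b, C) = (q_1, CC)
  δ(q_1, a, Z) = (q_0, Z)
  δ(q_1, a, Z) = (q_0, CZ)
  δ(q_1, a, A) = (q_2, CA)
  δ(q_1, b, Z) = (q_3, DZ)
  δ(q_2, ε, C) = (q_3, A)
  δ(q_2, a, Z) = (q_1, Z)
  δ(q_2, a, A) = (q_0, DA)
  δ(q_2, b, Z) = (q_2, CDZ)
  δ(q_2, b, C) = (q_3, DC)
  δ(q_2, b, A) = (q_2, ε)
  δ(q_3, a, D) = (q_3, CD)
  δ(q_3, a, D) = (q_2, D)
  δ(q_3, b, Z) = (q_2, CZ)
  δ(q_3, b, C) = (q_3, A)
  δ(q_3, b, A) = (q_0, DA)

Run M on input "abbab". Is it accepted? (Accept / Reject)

Accept

One accepting computation: (q_0, abbab, Z) ⊢ (q_2, bbab, CCZ) ⊢ (q_3, bbab, ACZ) ⊢ (q_0, bab, DACZ) ⊢ (q_3, ab, DDACZ) ⊢ (q_3, b, CDDACZ) ⊢ (q_3, ε, ADDACZ)
All input consumed and state q_3 ∈ F.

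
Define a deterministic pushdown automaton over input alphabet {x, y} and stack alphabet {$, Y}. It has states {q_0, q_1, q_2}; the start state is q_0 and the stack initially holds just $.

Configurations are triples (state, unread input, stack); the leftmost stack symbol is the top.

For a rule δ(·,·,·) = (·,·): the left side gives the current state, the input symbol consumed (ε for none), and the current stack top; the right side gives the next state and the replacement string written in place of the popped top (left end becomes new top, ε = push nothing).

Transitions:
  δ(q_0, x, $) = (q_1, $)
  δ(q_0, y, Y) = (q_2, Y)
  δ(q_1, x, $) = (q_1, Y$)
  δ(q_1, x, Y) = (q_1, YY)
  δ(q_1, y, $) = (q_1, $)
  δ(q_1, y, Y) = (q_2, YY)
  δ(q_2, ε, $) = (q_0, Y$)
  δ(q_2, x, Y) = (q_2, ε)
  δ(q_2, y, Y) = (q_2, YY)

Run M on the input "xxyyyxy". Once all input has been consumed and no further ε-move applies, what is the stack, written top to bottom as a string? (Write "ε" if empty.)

YYYY$

(q_0, xxyyyxy, $)
  read x, top $: go to q_1, push $ → (q_1, xyyyxy, $)
  read x, top $: go to q_1, push Y$ → (q_1, yyyxy, Y$)
  read y, top Y: go to q_2, push YY → (q_2, yyxy, YY$)
  read y, top Y: go to q_2, push YY → (q_2, yxy, YYY$)
  read y, top Y: go to q_2, push YY → (q_2, xy, YYYY$)
  read x, top Y: go to q_2, push ε → (q_2, y, YYY$)
  read y, top Y: go to q_2, push YY → (q_2, ε, YYYY$)
All input consumed in state q_2 with stack YYYY$.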